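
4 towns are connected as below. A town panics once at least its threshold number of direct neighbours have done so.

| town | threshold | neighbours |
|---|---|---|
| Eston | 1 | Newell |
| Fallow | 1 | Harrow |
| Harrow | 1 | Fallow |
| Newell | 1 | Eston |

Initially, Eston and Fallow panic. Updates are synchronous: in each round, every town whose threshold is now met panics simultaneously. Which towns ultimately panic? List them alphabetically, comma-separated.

Round 1 — Eston, Fallow panic (initial).
Round 2 — checking thresholds:
  Harrow: 1 of 1 neighbours ≥ 1, panics.
  Newell: 1 of 1 neighbours ≥ 1, panics.
Round 3 — no new panics; cascade stops.

Eston, Fallow, Harrow, Newell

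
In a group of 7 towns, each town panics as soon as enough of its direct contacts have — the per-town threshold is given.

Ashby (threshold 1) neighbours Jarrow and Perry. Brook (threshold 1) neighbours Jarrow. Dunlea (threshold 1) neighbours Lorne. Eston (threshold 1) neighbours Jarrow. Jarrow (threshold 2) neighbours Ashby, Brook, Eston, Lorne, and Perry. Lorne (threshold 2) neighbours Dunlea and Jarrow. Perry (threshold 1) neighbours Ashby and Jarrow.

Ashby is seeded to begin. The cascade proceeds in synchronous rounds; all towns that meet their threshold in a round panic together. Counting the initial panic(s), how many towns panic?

5

Round 1 — Ashby panics (initial).
Round 2 — checking thresholds:
  Jarrow: 1 of 5 neighbours < 2, holds.
  Perry: 1 of 2 neighbours ≥ 1, panics.
Round 3 — checking thresholds:
  Jarrow: 2 of 5 neighbours ≥ 2, panics.
Round 4 — checking thresholds:
  Brook: 1 of 1 neighbours ≥ 1, panics.
  Eston: 1 of 1 neighbours ≥ 1, panics.
  Lorne: 1 of 2 neighbours < 2, holds.
Round 5 — no new panics; cascade stops.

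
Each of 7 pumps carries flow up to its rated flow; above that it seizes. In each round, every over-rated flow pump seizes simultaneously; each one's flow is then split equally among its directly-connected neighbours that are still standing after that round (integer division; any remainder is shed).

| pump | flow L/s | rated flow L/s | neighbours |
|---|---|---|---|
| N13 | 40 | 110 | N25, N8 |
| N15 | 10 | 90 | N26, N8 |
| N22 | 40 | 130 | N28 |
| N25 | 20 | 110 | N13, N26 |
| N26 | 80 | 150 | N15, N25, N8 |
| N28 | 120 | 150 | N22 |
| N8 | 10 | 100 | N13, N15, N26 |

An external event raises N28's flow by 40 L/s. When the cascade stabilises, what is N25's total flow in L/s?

Round 1 — N28 at 160 > 150. N28 seizes.
  N28 sheds 160 L/s to N22: 160 each.
    N22: 40+160 = 200 > 130
Round 2 — N22 seizes.
  N22 sheds 200 L/s: no online neighbours, lost.
No further seizures.

20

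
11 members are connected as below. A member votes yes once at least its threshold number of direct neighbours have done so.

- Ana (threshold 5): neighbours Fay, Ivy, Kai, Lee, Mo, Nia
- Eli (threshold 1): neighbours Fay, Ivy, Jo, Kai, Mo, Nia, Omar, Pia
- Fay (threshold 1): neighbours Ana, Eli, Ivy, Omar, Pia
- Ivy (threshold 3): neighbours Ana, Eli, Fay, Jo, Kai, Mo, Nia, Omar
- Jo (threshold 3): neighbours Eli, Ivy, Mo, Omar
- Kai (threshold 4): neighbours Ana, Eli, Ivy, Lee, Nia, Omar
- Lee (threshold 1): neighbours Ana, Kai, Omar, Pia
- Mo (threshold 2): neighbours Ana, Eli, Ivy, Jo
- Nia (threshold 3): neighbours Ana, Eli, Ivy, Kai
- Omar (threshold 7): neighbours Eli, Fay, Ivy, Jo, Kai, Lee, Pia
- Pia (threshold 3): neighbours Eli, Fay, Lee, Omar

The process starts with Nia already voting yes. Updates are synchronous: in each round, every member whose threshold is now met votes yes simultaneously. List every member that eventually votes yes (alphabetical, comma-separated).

Round 1 — Nia votes yes (initial).
Round 2 — checking thresholds:
  Ana: 1 of 6 neighbours < 5, not yet.
  Eli: 1 of 8 neighbours ≥ 1, votes yes.
  Ivy: 1 of 8 neighbours < 3, not yet.
  Kai: 1 of 6 neighbours < 4, not yet.
Round 3 — checking thresholds:
  Ana: 1 of 6 neighbours < 5, not yet.
  Fay: 1 of 5 neighbours ≥ 1, votes yes.
  Ivy: 2 of 8 neighbours < 3, not yet.
  Jo: 1 of 4 neighbours < 3, not yet.
  Kai: 2 of 6 neighbours < 4, not yet.
  Mo: 1 of 4 neighbours < 2, not yet.
  Omar: 1 of 7 neighbours < 7, not yet.
  Pia: 1 of 4 neighbours < 3, not yet.
Round 4 — checking thresholds:
  Ana: 2 of 6 neighbours < 5, not yet.
  Ivy: 3 of 8 neighbours ≥ 3, votes yes.
  Jo: 1 of 4 neighbours < 3, not yet.
  Kai: 2 of 6 neighbours < 4, not yet.
  Mo: 1 of 4 neighbours < 2, not yet.
  Omar: 2 of 7 neighbours < 7, not yet.
  Pia: 2 of 4 neighbours < 3, not yet.
Round 5 — checking thresholds:
  Ana: 3 of 6 neighbours < 5, not yet.
  Jo: 2 of 4 neighbours < 3, not yet.
  Kai: 3 of 6 neighbours < 4, not yet.
  Mo: 2 of 4 neighbours ≥ 2, votes yes.
  Omar: 3 of 7 neighbours < 7, not yet.
  Pia: 2 of 4 neighbours < 3, not yet.
Round 6 — checking thresholds:
  Ana: 4 of 6 neighbours < 5, not yet.
  Jo: 3 of 4 neighbours ≥ 3, votes yes.
  Kai: 3 of 6 neighbours < 4, not yet.
  Omar: 3 of 7 neighbours < 7, not yet.
  Pia: 2 of 4 neighbours < 3, not yet.
Round 7 — no new yes votes; cascade stops.

Eli, Fay, Ivy, Jo, Mo, Nia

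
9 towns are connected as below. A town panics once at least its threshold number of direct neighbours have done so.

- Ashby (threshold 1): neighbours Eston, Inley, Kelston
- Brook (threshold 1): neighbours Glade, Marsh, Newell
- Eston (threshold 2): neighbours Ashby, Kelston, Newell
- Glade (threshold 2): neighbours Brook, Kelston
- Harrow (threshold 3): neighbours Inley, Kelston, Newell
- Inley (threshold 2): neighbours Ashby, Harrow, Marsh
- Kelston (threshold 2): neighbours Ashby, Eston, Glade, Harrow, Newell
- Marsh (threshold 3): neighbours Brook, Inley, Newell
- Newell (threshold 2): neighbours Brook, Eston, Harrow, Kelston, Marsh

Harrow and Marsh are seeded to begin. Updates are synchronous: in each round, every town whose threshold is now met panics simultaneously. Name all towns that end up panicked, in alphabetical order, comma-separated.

Round 1 — Harrow, Marsh panic (initial).
Round 2 — checking thresholds:
  Brook: 1 of 3 neighbours ≥ 1, panics.
  Inley: 2 of 3 neighbours ≥ 2, panics.
  Kelston: 1 of 5 neighbours < 2, holds.
  Newell: 2 of 5 neighbours ≥ 2, panics.
Round 3 — checking thresholds:
  Ashby: 1 of 3 neighbours ≥ 1, panics.
  Eston: 1 of 3 neighbours < 2, holds.
  Glade: 1 of 2 neighbours < 2, holds.
  Kelston: 2 of 5 neighbours ≥ 2, panics.
Round 4 — checking thresholds:
  Eston: 3 of 3 neighbours ≥ 2, panics.
  Glade: 2 of 2 neighbours ≥ 2, panics.
Round 5 — no new panics; cascade stops.

Ashby, Brook, Eston, Glade, Harrow, Inley, Kelston, Marsh, Newell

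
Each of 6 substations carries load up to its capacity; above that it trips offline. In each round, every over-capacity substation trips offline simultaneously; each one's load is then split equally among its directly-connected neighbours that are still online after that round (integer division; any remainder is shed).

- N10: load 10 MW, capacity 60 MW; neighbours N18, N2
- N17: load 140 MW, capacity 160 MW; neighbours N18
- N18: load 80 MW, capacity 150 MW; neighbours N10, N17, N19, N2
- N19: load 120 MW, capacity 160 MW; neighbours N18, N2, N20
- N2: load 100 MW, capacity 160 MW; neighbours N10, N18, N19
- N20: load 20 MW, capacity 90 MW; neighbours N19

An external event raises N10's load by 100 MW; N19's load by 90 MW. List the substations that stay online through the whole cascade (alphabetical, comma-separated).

N20

Round 1 — N10 at 110 > 60; N19 at 210 > 160. N10, N19 trip offline.
  N10 sheds 110 MW to N18, N2: 55 each.
    N18: 80+55 = 135 ≤ 150
    N2: 100+55 = 155 ≤ 160
  N19 sheds 210 MW to N18, N2, N20: 70 each.
    N18: 135+70 = 205 > 150
    N2: 155+70 = 225 > 160
    N20: 20+70 = 90 ≤ 90
Round 2 — N18, N2 trip offline.
  N18 sheds 205 MW to N17: 205 each.
    N17: 140+205 = 345 > 160
  N2 sheds 225 MW: no online neighbours, lost.
Round 3 — N17 trips offline.
  N17 sheds 345 MW: no online neighbours, lost.
No further trips.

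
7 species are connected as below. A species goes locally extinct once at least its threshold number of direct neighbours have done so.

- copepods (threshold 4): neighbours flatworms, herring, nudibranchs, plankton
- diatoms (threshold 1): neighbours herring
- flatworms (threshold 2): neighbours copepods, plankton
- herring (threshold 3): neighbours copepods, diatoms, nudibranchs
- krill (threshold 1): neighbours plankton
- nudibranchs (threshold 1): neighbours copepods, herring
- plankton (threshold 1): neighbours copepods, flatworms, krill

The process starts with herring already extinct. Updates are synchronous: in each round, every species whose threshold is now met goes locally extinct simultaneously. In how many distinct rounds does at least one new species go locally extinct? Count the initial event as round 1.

Round 1 — herring goes locally extinct (initial).
Round 2 — checking thresholds:
  copepods: 1 of 4 neighbours < 4, below threshold.
  diatoms: 1 of 1 neighbours ≥ 1, goes locally extinct.
  nudibranchs: 1 of 2 neighbours ≥ 1, goes locally extinct.
Round 3 — no new extinctions; cascade stops.

2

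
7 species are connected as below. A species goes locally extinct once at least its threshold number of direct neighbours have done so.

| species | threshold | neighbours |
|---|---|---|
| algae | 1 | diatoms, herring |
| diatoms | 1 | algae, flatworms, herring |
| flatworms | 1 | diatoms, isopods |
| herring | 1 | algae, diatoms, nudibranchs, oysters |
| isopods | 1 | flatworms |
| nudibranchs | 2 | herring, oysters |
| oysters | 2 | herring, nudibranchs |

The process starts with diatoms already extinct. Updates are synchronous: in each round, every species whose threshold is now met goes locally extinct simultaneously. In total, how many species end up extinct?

Round 1 — diatoms goes locally extinct (initial).
Round 2 — checking thresholds:
  algae: 1 of 2 neighbours ≥ 1, goes locally extinct.
  flatworms: 1 of 2 neighbours ≥ 1, goes locally extinct.
  herring: 1 of 4 neighbours ≥ 1, goes locally extinct.
Round 3 — checking thresholds:
  isopods: 1 of 1 neighbours ≥ 1, goes locally extinct.
  nudibranchs: 1 of 2 neighbours < 2, holds.
  oysters: 1 of 2 neighbours < 2, holds.
Round 4 — no new extinctions; cascade stops.

5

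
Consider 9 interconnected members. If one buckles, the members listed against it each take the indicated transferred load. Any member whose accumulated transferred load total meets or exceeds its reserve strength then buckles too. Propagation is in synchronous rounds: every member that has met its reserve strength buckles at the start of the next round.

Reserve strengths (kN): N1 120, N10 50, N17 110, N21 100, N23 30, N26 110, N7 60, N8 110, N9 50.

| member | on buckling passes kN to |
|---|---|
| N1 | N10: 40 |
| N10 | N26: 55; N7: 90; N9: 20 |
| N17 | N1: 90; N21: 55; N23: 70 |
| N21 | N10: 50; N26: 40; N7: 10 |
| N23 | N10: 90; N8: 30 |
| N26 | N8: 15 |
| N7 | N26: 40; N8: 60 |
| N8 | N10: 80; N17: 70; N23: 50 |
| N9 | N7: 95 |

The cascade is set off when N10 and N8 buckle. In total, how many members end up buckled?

Round 1 — N10, N8 buckle (initial).
  N17: +70 → 70 < 110
  N23: +50 → 50 ≥ 30
  N26: +55 → 55 < 110
  N7: +90 → 90 ≥ 60
  N9: +20 → 20 < 50
Round 2 — N23, N7 buckle.
  N26: +40 → 95 < 110
No further bucklings.

4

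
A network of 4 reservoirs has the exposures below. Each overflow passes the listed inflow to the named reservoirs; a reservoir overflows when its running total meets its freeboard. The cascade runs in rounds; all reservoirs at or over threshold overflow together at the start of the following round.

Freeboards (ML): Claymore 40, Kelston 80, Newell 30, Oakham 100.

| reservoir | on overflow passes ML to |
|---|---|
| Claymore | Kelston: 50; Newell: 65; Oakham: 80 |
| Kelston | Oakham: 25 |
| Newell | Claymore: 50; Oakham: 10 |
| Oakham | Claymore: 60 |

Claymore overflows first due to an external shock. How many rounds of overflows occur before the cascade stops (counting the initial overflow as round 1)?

Round 1 — Claymore overflows (initial).
  Kelston: +50 → 50 < 80
  Newell: +65 → 65 ≥ 30
  Oakham: +80 → 80 < 100
Round 2 — Newell overflows.
  Oakham: +10 → 90 < 100
No further overflows.

2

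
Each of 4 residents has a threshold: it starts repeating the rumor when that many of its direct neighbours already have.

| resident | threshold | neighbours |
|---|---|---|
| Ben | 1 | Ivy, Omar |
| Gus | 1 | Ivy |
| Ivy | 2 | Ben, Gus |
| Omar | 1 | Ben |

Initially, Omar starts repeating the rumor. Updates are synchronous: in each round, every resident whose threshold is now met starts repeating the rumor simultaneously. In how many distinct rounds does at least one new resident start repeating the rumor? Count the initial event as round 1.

Round 1 — Omar starts repeating the rumor (initial).
Round 2 — checking thresholds:
  Ben: 1 of 2 neighbours ≥ 1, starts repeating the rumor.
Round 3 — no new spreads; cascade stops.

2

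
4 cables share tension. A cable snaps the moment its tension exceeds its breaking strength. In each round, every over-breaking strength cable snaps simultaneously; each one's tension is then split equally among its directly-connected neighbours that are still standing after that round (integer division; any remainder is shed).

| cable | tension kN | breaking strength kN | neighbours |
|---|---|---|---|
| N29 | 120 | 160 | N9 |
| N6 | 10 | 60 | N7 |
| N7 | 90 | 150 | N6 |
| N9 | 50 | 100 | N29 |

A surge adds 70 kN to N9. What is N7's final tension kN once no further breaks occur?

Round 1 — N9 at 120 > 100. N9 snaps.
  N9 sheds 120 kN to N29: 120 each.
    N29: 120+120 = 240 > 160
Round 2 — N29 snaps.
  N29 sheds 240 kN: no online neighbours, lost.
No further breaks.

90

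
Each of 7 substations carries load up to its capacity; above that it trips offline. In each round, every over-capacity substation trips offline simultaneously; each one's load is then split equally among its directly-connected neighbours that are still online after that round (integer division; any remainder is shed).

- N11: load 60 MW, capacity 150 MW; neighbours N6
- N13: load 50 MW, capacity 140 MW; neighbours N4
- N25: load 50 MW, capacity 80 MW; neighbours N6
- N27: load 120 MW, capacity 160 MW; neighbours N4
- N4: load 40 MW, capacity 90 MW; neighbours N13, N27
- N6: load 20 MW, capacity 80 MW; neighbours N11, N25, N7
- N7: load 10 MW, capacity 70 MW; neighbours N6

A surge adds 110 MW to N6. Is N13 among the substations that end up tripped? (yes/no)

Round 1 — N6 at 130 > 80. N6 trips offline.
  N6 sheds 130 MW to N11, N25, N7: 43 each (1 lost).
    N11: 60+43 = 103 ≤ 150
    N25: 50+43 = 93 > 80
    N7: 10+43 = 53 ≤ 70
Round 2 — N25 trips offline.
  N25 sheds 93 MW: no online neighbours, lost.
No further trips.

no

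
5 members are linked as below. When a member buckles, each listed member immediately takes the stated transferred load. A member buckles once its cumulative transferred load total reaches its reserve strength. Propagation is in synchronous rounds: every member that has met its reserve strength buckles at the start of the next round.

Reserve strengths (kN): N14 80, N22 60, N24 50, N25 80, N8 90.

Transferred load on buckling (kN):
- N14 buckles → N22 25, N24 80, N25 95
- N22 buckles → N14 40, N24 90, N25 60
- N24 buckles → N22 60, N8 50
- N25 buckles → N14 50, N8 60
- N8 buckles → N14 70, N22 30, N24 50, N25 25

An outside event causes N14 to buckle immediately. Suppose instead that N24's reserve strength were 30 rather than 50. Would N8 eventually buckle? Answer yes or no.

yes

With N24's reserve strength at 30:
Round 1 — N14 buckles (initial).
  N22: +25 → 25 < 60
  N24: +80 → 80 ≥ 30
  N25: +95 → 95 ≥ 80
Round 2 — N24, N25 buckle.
  N22: +60 → 85 ≥ 60
  N8: +50+60 → 110 ≥ 90
Round 3 — N22, N8 buckle.
No further bucklings.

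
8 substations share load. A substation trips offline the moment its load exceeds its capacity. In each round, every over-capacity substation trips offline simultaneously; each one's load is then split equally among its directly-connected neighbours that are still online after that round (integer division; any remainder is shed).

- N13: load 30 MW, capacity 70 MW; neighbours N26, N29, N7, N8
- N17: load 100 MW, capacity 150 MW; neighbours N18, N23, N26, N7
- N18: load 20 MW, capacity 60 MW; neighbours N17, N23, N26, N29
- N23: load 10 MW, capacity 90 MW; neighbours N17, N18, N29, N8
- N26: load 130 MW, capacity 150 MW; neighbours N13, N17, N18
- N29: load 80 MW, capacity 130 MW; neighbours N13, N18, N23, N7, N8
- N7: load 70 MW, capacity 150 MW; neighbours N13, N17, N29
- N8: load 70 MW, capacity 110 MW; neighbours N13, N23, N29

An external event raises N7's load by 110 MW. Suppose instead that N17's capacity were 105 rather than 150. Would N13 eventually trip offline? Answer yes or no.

yes

With N17's capacity at 105:
Round 1 — N7 at 180 > 150. N7 trips offline.
  N7 sheds 180 MW to N13, N17, N29: 60 each.
    N13: 30+60 = 90 > 70
    N17: 100+60 = 160 > 105
    N29: 80+60 = 140 > 130
Round 2 — N13, N17, N29 trip offline.
  N13 sheds 90 MW to N26, N8: 45 each.
    N26: 130+45 = 175 > 150
    N8: 70+45 = 115 > 110
  N17 sheds 160 MW to N18, N23, N26: 53 each (1 lost).
    N18: 20+53 = 73 > 60
    N23: 10+53 = 63 ≤ 90
    N26: 175+53 = 228 > 150
  N29 sheds 140 MW to N18, N23, N8: 46 each (2 lost).
    N18: 73+46 = 119 > 60
    N23: 63+46 = 109 > 90
    N8: 115+46 = 161 > 110
Round 3 — N18, N23, N26, N8 trip offline.
  N18 sheds 119 MW: no online neighbours, lost.
  N23 sheds 109 MW: no online neighbours, lost.
  N26 sheds 228 MW: no online neighbours, lost.
  N8 sheds 161 MW: no online neighbours, lost.
No further trips.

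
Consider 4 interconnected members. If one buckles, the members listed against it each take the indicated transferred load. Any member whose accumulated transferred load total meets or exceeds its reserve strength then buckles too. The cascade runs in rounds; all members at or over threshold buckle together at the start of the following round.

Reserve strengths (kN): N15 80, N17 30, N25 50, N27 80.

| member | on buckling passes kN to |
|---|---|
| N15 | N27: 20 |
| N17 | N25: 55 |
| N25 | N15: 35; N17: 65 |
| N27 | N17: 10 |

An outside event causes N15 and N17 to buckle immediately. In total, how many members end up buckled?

Round 1 — N15, N17 buckle (initial).
  N25: +55 → 55 ≥ 50
  N27: +20 → 20 < 80
Round 2 — N25 buckles.
No further bucklings.

3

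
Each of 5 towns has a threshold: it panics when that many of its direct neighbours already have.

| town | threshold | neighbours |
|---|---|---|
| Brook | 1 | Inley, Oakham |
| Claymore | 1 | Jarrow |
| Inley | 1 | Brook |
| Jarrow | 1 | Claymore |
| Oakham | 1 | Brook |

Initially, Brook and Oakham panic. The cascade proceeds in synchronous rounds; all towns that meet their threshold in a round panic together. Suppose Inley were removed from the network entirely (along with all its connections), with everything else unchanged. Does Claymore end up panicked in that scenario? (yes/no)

no

With Inley removed:
Round 1 — Brook, Oakham panic (initial).
Round 2 — no new panics; cascade stops.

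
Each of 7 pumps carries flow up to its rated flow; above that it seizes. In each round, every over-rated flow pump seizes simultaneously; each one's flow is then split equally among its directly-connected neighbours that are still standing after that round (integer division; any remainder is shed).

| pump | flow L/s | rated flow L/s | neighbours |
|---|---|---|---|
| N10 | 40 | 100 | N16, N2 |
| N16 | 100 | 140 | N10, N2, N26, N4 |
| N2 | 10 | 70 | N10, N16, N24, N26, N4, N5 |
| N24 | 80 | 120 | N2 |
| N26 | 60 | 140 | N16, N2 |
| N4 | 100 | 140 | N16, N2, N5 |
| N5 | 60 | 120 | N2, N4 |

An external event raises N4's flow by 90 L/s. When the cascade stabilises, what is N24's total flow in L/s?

Round 1 — N4 at 190 > 140. N4 seizes.
  N4 sheds 190 L/s to N16, N2, N5: 63 each (1 lost).
    N16: 100+63 = 163 > 140
    N2: 10+63 = 73 > 70
    N5: 60+63 = 123 > 120
Round 2 — N16, N2, N5 seize.
  N16 sheds 163 L/s to N10, N26: 81 each (1 lost).
    N10: 40+81 = 121 > 100
    N26: 60+81 = 141 > 140
  N2 sheds 73 L/s to N10, N24, N26: 24 each (1 lost).
    N10: 121+24 = 145 > 100
    N24: 80+24 = 104 ≤ 120
    N26: 141+24 = 165 > 140
  N5 sheds 123 L/s: no online neighbours, lost.
Round 3 — N10, N26 seize.
  N10 sheds 145 L/s: no online neighbours, lost.
  N26 sheds 165 L/s: no online neighbours, lost.
No further seizures.

104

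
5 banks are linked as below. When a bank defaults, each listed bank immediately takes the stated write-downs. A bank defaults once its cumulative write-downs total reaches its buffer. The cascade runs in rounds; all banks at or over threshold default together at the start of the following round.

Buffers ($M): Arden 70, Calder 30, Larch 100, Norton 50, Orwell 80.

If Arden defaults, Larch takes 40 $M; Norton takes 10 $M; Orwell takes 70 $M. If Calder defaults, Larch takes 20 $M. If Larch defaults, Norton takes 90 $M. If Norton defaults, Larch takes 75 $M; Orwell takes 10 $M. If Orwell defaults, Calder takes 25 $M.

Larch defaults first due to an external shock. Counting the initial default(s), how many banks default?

Round 1 — Larch defaults (initial).
  Norton: +90 → 90 ≥ 50
Round 2 — Norton defaults.
  Orwell: +10 → 10 < 80
No further defaults.

2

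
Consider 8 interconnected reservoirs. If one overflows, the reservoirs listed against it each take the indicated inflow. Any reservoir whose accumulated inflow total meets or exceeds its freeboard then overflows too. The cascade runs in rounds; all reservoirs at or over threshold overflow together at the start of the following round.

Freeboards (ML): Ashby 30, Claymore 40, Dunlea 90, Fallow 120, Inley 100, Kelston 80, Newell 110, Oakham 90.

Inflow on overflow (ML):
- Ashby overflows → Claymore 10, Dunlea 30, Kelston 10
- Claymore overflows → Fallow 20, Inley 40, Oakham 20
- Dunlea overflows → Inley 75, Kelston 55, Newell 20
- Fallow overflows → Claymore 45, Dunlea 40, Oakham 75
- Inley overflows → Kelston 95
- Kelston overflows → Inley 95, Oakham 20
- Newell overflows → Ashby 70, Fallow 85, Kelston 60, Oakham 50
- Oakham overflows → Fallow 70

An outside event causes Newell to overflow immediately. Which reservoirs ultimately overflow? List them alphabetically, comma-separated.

Round 1 — Newell overflows (initial).
  Ashby: +70 → 70 ≥ 30
  Fallow: +85 → 85 < 120
  Kelston: +60 → 60 < 80
  Oakham: +50 → 50 < 90
Round 2 — Ashby overflows.
  Claymore: +10 → 10 < 40
  Dunlea: +30 → 30 < 90
  Kelston: +10 → 70 < 80
No further overflows.

Ashby, Newell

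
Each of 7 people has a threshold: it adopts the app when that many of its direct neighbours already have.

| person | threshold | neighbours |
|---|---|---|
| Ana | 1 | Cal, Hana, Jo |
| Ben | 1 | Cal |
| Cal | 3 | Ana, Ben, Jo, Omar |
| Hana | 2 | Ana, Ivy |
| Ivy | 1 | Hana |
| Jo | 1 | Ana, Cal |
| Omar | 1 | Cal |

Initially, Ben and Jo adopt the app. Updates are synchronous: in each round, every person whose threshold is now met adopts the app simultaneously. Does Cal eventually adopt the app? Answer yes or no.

Round 1 — Ben, Jo adopt the app (initial).
Round 2 — checking thresholds:
  Ana: 1 of 3 neighbours ≥ 1, adopts the app.
  Cal: 2 of 4 neighbours < 3, below threshold.
Round 3 — checking thresholds:
  Cal: 3 of 4 neighbours ≥ 3, adopts the app.
  Hana: 1 of 2 neighbours < 2, below threshold.
Round 4 — checking thresholds:
  Hana: 1 of 2 neighbours < 2, below threshold.
  Omar: 1 of 1 neighbours ≥ 1, adopts the app.
Round 5 — no new adoptions; cascade stops.

yes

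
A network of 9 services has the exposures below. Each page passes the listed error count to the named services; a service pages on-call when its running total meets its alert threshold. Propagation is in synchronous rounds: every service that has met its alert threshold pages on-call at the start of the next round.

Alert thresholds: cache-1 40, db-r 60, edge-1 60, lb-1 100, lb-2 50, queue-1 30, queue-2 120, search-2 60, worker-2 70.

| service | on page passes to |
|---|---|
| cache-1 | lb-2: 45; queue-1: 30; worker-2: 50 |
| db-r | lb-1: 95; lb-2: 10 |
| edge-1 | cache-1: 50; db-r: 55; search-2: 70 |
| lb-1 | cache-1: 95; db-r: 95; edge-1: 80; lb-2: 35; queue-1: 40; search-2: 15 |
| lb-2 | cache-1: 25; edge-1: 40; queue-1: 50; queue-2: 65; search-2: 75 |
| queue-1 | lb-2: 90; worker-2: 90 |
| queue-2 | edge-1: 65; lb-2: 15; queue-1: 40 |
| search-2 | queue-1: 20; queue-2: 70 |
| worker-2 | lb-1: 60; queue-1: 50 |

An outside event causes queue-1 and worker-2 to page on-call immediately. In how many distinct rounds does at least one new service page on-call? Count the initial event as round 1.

6

Round 1 — queue-1, worker-2 page on-call (initial).
  lb-1: +60 → 60 < 100
  lb-2: +90 → 90 ≥ 50
Round 2 — lb-2 pages on-call.
  cache-1: +25 → 25 < 40
  edge-1: +40 → 40 < 60
  queue-2: +65 → 65 < 120
  search-2: +75 → 75 ≥ 60
Round 3 — search-2 pages on-call.
  queue-2: +70 → 135 ≥ 120
Round 4 — queue-2 pages on-call.
  edge-1: +65 → 105 ≥ 60
Round 5 — edge-1 pages on-call.
  cache-1: +50 → 75 ≥ 40
  db-r: +55 → 55 < 60
Round 6 — cache-1 pages on-call.
No further pages.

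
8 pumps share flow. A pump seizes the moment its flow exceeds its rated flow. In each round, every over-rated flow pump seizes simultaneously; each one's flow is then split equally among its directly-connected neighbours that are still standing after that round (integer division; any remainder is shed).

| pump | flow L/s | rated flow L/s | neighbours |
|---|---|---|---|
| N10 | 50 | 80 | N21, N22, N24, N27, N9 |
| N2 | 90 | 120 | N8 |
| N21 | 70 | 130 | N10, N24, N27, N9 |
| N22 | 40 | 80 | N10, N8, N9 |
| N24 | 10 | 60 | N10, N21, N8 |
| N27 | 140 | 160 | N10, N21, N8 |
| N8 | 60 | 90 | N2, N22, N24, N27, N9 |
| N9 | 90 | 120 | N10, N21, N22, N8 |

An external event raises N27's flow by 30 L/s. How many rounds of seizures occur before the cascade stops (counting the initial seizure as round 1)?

3

Round 1 — N27 at 170 > 160. N27 seizes.
  N27 sheds 170 L/s to N10, N21, N8: 56 each (2 lost).
    N10: 50+56 = 106 > 80
    N21: 70+56 = 126 ≤ 130
    N8: 60+56 = 116 > 90
Round 2 — N10, N8 seize.
  N10 sheds 106 L/s to N21, N22, N24, N9: 26 each (2 lost).
    N21: 126+26 = 152 > 130
    N22: 40+26 = 66 ≤ 80
    N24: 10+26 = 36 ≤ 60
    N9: 90+26 = 116 ≤ 120
  N8 sheds 116 L/s to N2, N22, N24, N9: 29 each.
    N2: 90+29 = 119 ≤ 120
    N22: 66+29 = 95 > 80
    N24: 36+29 = 65 > 60
    N9: 116+29 = 145 > 120
Round 3 — N21, N22, N24, N9 seize.
  N21 sheds 152 L/s: no online neighbours, lost.
  N22 sheds 95 L/s: no online neighbours, lost.
  N24 sheds 65 L/s: no online neighbours, lost.
  N9 sheds 145 L/s: no online neighbours, lost.
No further seizures.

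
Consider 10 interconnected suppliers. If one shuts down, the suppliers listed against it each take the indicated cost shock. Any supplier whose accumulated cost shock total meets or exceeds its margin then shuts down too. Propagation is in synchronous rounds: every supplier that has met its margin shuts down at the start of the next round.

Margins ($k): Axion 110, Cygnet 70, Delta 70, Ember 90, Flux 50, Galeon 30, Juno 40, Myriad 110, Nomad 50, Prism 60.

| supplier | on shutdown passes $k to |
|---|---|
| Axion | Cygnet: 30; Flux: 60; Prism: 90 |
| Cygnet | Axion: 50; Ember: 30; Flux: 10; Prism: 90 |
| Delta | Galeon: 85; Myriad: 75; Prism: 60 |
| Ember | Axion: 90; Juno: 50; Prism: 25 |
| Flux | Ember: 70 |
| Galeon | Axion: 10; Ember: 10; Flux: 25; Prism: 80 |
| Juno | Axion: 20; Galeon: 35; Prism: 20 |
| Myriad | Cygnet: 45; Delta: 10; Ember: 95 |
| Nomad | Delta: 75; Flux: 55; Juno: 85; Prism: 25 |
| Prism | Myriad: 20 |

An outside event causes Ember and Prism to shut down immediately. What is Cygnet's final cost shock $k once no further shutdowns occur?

Round 1 — Ember, Prism shut down (initial).
  Axion: +90 → 90 < 110
  Juno: +50 → 50 ≥ 40
  Myriad: +20 → 20 < 110
Round 2 — Juno shuts down.
  Axion: +20 → 110 ≥ 110
  Galeon: +35 → 35 ≥ 30
Round 3 — Axion, Galeon shut down.
  Cygnet: +30 → 30 < 70
  Flux: +60+25 → 85 ≥ 50
Round 4 — Flux shuts down.
No further shutdowns.

30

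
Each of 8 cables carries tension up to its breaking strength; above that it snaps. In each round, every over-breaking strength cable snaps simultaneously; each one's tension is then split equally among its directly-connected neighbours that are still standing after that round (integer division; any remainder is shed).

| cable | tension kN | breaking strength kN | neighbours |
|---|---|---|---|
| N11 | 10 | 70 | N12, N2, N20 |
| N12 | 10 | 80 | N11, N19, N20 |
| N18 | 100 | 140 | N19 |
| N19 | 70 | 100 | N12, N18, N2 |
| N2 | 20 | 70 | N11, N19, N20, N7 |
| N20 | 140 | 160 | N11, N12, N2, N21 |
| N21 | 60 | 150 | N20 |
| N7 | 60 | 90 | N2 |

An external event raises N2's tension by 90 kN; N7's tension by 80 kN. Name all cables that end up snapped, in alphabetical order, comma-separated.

N11, N12, N18, N19, N2, N20, N7

Round 1 — N2 at 110 > 70; N7 at 140 > 90. N2, N7 snap.
  N2 sheds 110 kN to N11, N19, N20: 36 each (2 lost).
    N11: 10+36 = 46 ≤ 70
    N19: 70+36 = 106 > 100
    N20: 140+36 = 176 > 160
  N7 sheds 140 kN: no online neighbours, lost.
Round 2 — N19, N20 snap.
  N19 sheds 106 kN to N12, N18: 53 each.
    N12: 10+53 = 63 ≤ 80
    N18: 100+53 = 153 > 140
  N20 sheds 176 kN to N11, N12, N21: 58 each (2 lost).
    N11: 46+58 = 104 > 70
    N12: 63+58 = 121 > 80
    N21: 60+58 = 118 ≤ 150
Round 3 — N11, N12, N18 snap.
  N11 sheds 104 kN: no online neighbours, lost.
  N12 sheds 121 kN: no online neighbours, lost.
  N18 sheds 153 kN: no online neighbours, lost.
No further breaks.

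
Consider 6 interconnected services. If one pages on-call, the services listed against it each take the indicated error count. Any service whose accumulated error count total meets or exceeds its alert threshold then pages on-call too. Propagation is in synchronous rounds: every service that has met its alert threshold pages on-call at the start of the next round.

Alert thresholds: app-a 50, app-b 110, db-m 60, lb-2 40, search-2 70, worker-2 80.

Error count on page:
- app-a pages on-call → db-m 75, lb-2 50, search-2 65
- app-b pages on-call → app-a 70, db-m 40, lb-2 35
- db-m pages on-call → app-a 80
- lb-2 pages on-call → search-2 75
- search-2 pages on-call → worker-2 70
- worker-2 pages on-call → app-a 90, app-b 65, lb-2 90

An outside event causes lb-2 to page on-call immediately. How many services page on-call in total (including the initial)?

2

Round 1 — lb-2 pages on-call (initial).
  search-2: +75 → 75 ≥ 70
Round 2 — search-2 pages on-call.
  worker-2: +70 → 70 < 80
No further pages.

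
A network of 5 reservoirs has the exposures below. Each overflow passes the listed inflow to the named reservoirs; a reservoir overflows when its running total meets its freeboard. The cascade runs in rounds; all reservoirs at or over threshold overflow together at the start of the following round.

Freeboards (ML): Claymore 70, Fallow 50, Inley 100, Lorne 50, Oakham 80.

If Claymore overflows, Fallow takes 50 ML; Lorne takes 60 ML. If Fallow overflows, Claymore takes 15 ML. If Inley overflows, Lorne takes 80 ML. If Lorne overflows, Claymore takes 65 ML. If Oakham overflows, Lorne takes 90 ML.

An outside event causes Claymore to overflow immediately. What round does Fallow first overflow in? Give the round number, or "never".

2

Round 1 — Claymore overflows (initial).
  Fallow: +50 → 50 ≥ 50
  Lorne: +60 → 60 ≥ 50
Round 2 — Fallow, Lorne overflow.
No further overflows.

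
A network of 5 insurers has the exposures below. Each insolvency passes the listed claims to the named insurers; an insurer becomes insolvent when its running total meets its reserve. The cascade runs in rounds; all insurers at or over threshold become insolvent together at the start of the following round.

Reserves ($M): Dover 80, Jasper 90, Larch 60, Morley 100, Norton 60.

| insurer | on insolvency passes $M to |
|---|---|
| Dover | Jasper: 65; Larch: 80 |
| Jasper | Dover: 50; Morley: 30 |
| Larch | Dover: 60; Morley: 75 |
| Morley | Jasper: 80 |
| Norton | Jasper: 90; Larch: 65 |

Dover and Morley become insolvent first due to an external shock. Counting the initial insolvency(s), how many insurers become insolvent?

Round 1 — Dover, Morley become insolvent (initial).
  Jasper: +65+80 → 145 ≥ 90
  Larch: +80 → 80 ≥ 60
Round 2 — Jasper, Larch become insolvent.
No further insolvencies.

4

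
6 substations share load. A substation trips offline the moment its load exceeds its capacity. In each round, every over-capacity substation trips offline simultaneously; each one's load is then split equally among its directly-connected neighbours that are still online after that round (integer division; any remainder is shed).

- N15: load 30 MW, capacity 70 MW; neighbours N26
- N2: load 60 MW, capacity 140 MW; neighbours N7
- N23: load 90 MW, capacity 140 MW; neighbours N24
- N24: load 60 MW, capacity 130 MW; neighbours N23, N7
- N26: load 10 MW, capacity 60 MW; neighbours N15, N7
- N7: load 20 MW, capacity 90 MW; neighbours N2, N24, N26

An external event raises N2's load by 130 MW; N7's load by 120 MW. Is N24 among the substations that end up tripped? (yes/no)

Round 1 — N2 at 190 > 140; N7 at 140 > 90. N2, N7 trip offline.
  N2 sheds 190 MW: no online neighbours, lost.
  N7 sheds 140 MW to N24, N26: 70 each.
    N24: 60+70 = 130 ≤ 130
    N26: 10+70 = 80 > 60
Round 2 — N26 trips offline.
  N26 sheds 80 MW to N15: 80 each.
    N15: 30+80 = 110 > 70
Round 3 — N15 trips offline.
  N15 sheds 110 MW: no online neighbours, lost.
No further trips.

no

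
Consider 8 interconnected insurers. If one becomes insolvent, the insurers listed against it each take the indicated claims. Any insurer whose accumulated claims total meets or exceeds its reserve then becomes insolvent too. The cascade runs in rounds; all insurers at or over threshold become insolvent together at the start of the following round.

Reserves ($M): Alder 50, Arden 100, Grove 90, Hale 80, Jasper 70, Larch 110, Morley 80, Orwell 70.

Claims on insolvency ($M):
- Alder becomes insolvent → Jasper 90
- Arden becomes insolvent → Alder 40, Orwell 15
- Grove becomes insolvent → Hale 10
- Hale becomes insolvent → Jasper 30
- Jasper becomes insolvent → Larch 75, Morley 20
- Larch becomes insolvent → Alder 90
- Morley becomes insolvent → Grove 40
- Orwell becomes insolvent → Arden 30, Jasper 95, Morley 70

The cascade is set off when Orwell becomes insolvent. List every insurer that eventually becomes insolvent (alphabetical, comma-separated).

Jasper, Morley, Orwell

Round 1 — Orwell becomes insolvent (initial).
  Arden: +30 → 30 < 100
  Jasper: +95 → 95 ≥ 70
  Morley: +70 → 70 < 80
Round 2 — Jasper becomes insolvent.
  Larch: +75 → 75 < 110
  Morley: +20 → 90 ≥ 80
Round 3 — Morley becomes insolvent.
  Grove: +40 → 40 < 90
No further insolvencies.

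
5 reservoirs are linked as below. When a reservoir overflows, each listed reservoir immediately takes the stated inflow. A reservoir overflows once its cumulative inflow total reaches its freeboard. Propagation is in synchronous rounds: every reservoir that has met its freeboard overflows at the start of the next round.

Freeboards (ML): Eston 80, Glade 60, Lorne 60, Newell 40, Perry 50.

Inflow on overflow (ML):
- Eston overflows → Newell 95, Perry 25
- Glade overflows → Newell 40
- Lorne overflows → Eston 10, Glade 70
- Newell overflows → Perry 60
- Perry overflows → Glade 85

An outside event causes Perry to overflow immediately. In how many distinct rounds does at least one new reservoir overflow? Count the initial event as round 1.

Round 1 — Perry overflows (initial).
  Glade: +85 → 85 ≥ 60
Round 2 — Glade overflows.
  Newell: +40 → 40 ≥ 40
Round 3 — Newell overflows.
No further overflows.

3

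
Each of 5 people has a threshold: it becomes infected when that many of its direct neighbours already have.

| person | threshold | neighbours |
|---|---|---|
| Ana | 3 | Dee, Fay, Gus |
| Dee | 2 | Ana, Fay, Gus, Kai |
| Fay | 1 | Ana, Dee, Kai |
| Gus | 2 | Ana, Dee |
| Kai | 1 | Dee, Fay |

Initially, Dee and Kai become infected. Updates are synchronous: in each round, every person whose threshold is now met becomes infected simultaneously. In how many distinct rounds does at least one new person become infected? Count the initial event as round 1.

2

Round 1 — Dee, Kai become infected (initial).
Round 2 — checking thresholds:
  Ana: 1 of 3 neighbours < 3, below threshold.
  Fay: 2 of 3 neighbours ≥ 1, becomes infected.
  Gus: 1 of 2 neighbours < 2, below threshold.
Round 3 — no new infections; cascade stops.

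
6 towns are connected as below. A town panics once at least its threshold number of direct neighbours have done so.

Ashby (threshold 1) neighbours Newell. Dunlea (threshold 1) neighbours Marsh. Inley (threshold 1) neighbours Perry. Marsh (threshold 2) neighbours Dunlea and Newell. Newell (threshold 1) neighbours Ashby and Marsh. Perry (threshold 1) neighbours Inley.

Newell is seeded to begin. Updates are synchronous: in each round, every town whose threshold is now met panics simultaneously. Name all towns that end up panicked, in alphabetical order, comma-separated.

Ashby, Newell

Round 1 — Newell panics (initial).
Round 2 — checking thresholds:
  Ashby: 1 of 1 neighbours ≥ 1, panics.
  Marsh: 1 of 2 neighbours < 2, holds.
Round 3 — no new panics; cascade stops.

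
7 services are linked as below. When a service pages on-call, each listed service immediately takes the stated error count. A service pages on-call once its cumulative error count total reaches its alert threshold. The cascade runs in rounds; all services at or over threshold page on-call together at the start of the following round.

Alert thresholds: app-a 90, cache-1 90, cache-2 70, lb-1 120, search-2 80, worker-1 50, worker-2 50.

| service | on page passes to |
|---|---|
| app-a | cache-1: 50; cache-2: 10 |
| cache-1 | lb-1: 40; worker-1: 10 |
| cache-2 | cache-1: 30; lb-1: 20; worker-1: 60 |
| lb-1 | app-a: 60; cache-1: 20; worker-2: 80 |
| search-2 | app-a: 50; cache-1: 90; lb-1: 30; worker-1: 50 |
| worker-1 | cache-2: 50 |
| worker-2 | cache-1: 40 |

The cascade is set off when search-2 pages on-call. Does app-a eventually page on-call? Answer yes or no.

no

Round 1 — search-2 pages on-call (initial).
  app-a: +50 → 50 < 90
  cache-1: +90 → 90 ≥ 90
  lb-1: +30 → 30 < 120
  worker-1: +50 → 50 ≥ 50
Round 2 — cache-1, worker-1 page on-call.
  cache-2: +50 → 50 < 70
  lb-1: +40 → 70 < 120
No further pages.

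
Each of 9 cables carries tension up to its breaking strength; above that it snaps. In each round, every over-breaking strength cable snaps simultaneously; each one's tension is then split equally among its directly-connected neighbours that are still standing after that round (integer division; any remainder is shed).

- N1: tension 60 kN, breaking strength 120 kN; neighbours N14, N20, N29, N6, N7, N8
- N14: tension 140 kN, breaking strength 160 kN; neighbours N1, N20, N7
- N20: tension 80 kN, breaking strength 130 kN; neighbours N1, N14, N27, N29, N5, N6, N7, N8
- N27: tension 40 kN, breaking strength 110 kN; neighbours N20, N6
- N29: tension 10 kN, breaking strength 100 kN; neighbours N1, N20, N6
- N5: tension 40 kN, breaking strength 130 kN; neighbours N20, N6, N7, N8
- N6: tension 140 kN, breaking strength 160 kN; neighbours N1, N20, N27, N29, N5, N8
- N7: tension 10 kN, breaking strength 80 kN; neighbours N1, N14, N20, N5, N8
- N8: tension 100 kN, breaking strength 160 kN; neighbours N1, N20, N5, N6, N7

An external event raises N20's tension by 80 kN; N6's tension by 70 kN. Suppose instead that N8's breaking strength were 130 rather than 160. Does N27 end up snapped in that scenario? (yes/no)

With N8's breaking strength at 130:
Round 1 — N20 at 160 > 130; N6 at 210 > 160. N20, N6 snap.
  N20 sheds 160 kN to N1, N14, N27, N29, N5, N7, N8: 22 each (6 lost).
    N1: 60+22 = 82 ≤ 120
    N14: 140+22 = 162 > 160
    N27: 40+22 = 62 ≤ 110
    N29: 10+22 = 32 ≤ 100
    N5: 40+22 = 62 ≤ 130
    N7: 10+22 = 32 ≤ 80
    N8: 100+22 = 122 ≤ 130
  N6 sheds 210 kN to N1, N27, N29, N5, N8: 42 each.
    N1: 82+42 = 124 > 120
    N27: 62+42 = 104 ≤ 110
    N29: 32+42 = 74 ≤ 100
    N5: 62+42 = 104 ≤ 130
    N8: 122+42 = 164 > 130
Round 2 — N1, N14, N8 snap.
  N1 sheds 124 kN to N29, N7: 62 each.
    N29: 74+62 = 136 > 100
    N7: 32+62 = 94 > 80
  N14 sheds 162 kN to N7: 162 each.
    N7: 94+162 = 256 > 80
  N8 sheds 164 kN to N5, N7: 82 each.
    N5: 104+82 = 186 > 130
    N7: 256+82 = 338 > 80
Round 3 — N29, N5, N7 snap.
  N29 sheds 136 kN: no online neighbours, lost.
  N5 sheds 186 kN: no online neighbours, lost.
  N7 sheds 338 kN: no online neighbours, lost.
No further breaks.

no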